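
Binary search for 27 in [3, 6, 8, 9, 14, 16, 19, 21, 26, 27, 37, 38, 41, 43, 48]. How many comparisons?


Search for 27:
[0,14] mid=7 arr[7]=21
[8,14] mid=11 arr[11]=38
[8,10] mid=9 arr[9]=27
Total: 3 comparisons


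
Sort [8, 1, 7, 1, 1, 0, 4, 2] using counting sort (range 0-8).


Count array: [1, 3, 1, 0, 1, 0, 0, 1, 1]
Reconstruct: [0, 1, 1, 1, 2, 4, 7, 8]


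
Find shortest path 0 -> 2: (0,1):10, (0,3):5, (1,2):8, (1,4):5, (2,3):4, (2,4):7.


Dijkstra from 0:
Distances: {0: 0, 1: 10, 2: 9, 3: 5, 4: 15}
Shortest distance to 2 = 9, path = [0, 3, 2]


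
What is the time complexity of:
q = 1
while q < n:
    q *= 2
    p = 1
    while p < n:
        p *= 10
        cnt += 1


Per nesting level: O(log n) * O(log n) = O((log n)^2)
Complexity: O((log n)^2)


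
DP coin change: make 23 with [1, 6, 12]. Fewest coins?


dp[0]=0; dp[i]=1+min(dp[i-c] for c in coins)
...dp[18]=2, dp[19]=3, dp[20]=4, dp[21]=5, dp[22]=6, dp[23]=7
Minimum coins for 23 = 7


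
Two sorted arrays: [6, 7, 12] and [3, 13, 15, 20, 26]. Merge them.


Compare heads, take smaller each step.
Merged: [3, 6, 7, 12, 13, 15, 20, 26]


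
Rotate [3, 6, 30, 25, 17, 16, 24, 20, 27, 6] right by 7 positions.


Right rotate by 7: [25, 17, 16, 24, 20, 27, 6, 3, 6, 30]


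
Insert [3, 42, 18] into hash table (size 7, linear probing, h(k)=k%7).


Insertions: 3->slot 3; 42->slot 0; 18->slot 4
Table: [42, None, None, 3, 18, None, None]


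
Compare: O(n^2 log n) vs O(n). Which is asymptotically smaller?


linear grows slower than n^2 log n
O(n) is asymptotically smaller; O(n^2 log n) grows faster


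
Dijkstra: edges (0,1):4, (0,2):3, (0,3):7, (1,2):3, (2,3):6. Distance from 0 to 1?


Dijkstra from 0:
Distances: {0: 0, 1: 4, 2: 3, 3: 7}
Shortest distance to 1 = 4, path = [0, 1]


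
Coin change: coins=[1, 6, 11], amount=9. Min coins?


dp[0]=0; dp[i]=1+min(dp[i-c] for c in coins)
...dp[4]=4, dp[5]=5, dp[6]=1, dp[7]=2, dp[8]=3, dp[9]=4
Minimum coins for 9 = 4


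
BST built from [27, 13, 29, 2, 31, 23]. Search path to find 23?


BST root = 27
Search for 23: compare at each node
Path: [27, 13, 23]


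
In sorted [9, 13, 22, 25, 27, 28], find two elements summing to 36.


Two pointers: lo=0, hi=5
Found pair: (9, 27) summing to 36


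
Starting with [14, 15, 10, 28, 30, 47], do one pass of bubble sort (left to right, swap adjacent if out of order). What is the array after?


After one pass: [14, 10, 15, 28, 30, 47]


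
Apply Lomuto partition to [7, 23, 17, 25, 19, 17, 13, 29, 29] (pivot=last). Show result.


Elements <= 29 go left of pivot.
Result: [7, 23, 17, 25, 19, 17, 13, 29, 29], pivot at index 8


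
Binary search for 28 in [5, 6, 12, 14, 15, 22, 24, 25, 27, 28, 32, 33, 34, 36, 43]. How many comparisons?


Search for 28:
[0,14] mid=7 arr[7]=25
[8,14] mid=11 arr[11]=33
[8,10] mid=9 arr[9]=28
Total: 3 comparisons


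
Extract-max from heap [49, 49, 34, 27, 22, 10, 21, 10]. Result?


Max = 49
Replace root with last, heapify down
Resulting heap: [49, 27, 34, 10, 22, 10, 21]


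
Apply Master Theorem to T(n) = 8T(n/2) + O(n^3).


a=8, b=2, c=3. log_2(8)=3 = c=3. Case 2: O(n^c log n) = O(n^3 log n)
Complexity: O(n^3 log n)


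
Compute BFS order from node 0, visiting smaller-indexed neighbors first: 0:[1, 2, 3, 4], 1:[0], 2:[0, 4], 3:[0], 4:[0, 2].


BFS queue: start with [0]
Visit order: [0, 1, 2, 3, 4]


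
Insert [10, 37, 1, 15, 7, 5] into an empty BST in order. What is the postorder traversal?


Root = 10; build tree by BST insertion.
Postorder traversal: [5, 7, 1, 15, 37, 10]


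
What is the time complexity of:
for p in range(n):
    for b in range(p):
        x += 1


Per nesting level: O(n) * O(n) [triangular over p] = O(n^2)
Complexity: O(n^2)


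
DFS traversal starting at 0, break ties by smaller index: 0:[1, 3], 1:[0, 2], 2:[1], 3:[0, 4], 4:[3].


DFS stack-based: start with [0]
Visit order: [0, 1, 2, 3, 4]


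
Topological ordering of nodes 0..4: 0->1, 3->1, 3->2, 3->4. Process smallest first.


Kahn's algorithm, process smallest node first
Order: [0, 3, 1, 2, 4]


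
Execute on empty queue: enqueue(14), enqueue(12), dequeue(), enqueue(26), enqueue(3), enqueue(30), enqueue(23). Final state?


enqueue(14) -> [14]
enqueue(12) -> [14, 12]
dequeue() returns 14 -> [12]
enqueue(26) -> [12, 26]
enqueue(3) -> [12, 26, 3]
enqueue(30) -> [12, 26, 3, 30]
enqueue(23) -> [12, 26, 3, 30, 23]
Final queue (front to back): [12, 26, 3, 30, 23]


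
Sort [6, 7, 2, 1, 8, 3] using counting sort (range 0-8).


Count array: [0, 1, 1, 1, 0, 0, 1, 1, 1]
Reconstruct: [1, 2, 3, 6, 7, 8]


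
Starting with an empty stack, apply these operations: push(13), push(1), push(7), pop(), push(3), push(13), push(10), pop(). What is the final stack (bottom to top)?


push(13) -> [13]
push(1) -> [13, 1]
push(7) -> [13, 1, 7]
pop() returns 7 -> [13, 1]
push(3) -> [13, 1, 3]
push(13) -> [13, 1, 3, 13]
push(10) -> [13, 1, 3, 13, 10]
pop() returns 10 -> [13, 1, 3, 13]
Final stack (bottom to top): [13, 1, 3, 13]


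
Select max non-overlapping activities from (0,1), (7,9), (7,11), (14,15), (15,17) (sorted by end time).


Greedy: pick earliest-ending, then skip overlaps.
Selected (4 activities): [(0, 1), (7, 9), (14, 15), (15, 17)]


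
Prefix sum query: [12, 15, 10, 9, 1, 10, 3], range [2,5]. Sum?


Prefix sums: [0, 12, 27, 37, 46, 47, 57, 60]
Sum[2..5] = prefix[6] - prefix[2] = 57 - 27 = 30


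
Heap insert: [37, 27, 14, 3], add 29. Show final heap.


Append 29: [37, 27, 14, 3, 29]
Bubble up: swap idx 4(29) with idx 1(27)
Result: [37, 29, 14, 3, 27]


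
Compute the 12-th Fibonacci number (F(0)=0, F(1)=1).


F(n)=F(n-1)+F(n-2)
...F(10)=55, F(11)=89, F(12)=144


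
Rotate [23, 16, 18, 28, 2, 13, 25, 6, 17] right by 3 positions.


Right rotate by 3: [25, 6, 17, 23, 16, 18, 28, 2, 13]


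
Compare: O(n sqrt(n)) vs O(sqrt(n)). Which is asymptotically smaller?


sublinear grows slower than n^1.5
O(sqrt(n)) is asymptotically smaller; O(n sqrt(n)) grows faster


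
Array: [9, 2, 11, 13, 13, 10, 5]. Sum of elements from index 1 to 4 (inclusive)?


Prefix sums: [0, 9, 11, 22, 35, 48, 58, 63]
Sum[1..4] = prefix[5] - prefix[1] = 48 - 9 = 39


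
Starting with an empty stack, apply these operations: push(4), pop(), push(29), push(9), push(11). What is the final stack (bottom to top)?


push(4) -> [4]
pop() returns 4 -> []
push(29) -> [29]
push(9) -> [29, 9]
push(11) -> [29, 9, 11]
Final stack (bottom to top): [29, 9, 11]


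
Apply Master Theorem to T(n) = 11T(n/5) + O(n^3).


a=11, b=5, c=3. log_5(11)=1.490 < c=3. Case 3: O(n^c) = O(n^3)
Complexity: O(n^3)


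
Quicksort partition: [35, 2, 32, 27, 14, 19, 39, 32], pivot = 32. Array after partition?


Elements <= 32 go left of pivot.
Result: [2, 32, 27, 14, 19, 32, 39, 35], pivot at index 5


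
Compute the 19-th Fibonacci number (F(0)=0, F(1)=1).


F(n)=F(n-1)+F(n-2)
...F(17)=1597, F(18)=2584, F(19)=4181


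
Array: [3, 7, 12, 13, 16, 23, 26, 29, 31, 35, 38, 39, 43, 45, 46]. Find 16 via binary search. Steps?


Search for 16:
[0,14] mid=7 arr[7]=29
[0,6] mid=3 arr[3]=13
[4,6] mid=5 arr[5]=23
[4,4] mid=4 arr[4]=16
Total: 4 comparisons


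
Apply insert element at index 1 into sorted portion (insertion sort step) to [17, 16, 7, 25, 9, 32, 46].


After one pass: [16, 17, 7, 25, 9, 32, 46]


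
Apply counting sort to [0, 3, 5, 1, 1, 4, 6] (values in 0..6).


Count array: [1, 2, 0, 1, 1, 1, 1]
Reconstruct: [0, 1, 1, 3, 4, 5, 6]


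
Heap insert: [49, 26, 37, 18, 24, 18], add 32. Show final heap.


Append 32: [49, 26, 37, 18, 24, 18, 32]
Bubble up: no swaps needed
Result: [49, 26, 37, 18, 24, 18, 32]


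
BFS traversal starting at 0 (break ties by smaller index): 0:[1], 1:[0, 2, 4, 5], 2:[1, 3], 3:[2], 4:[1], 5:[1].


BFS queue: start with [0]
Visit order: [0, 1, 2, 4, 5, 3]


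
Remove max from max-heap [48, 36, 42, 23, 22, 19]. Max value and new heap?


Max = 48
Replace root with last, heapify down
Resulting heap: [42, 36, 19, 23, 22]


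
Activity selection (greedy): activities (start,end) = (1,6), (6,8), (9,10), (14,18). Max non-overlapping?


Greedy: pick earliest-ending, then skip overlaps.
Selected (4 activities): [(1, 6), (6, 8), (9, 10), (14, 18)]


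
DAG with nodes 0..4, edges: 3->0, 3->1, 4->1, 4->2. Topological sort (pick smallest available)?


Kahn's algorithm, process smallest node first
Order: [3, 0, 4, 1, 2]


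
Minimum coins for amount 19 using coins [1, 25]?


dp[0]=0; dp[i]=1+min(dp[i-c] for c in coins)
...dp[14]=14, dp[15]=15, dp[16]=16, dp[17]=17, dp[18]=18, dp[19]=19
Minimum coins for 19 = 19


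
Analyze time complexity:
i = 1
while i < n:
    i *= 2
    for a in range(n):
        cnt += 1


Per nesting level: O(log n) * O(n) = O(n log n)
Complexity: O(n log n)


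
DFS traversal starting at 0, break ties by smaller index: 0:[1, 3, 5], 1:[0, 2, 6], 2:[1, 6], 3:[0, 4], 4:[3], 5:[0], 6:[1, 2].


DFS stack-based: start with [0]
Visit order: [0, 1, 2, 6, 3, 4, 5]


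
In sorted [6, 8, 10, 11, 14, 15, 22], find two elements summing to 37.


Two pointers: lo=0, hi=6
Found pair: (15, 22) summing to 37


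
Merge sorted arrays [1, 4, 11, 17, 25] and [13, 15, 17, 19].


Compare heads, take smaller each step.
Merged: [1, 4, 11, 13, 15, 17, 17, 19, 25]


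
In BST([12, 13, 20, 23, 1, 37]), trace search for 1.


BST root = 12
Search for 1: compare at each node
Path: [12, 1]


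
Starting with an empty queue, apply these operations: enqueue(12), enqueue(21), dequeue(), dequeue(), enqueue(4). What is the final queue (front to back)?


enqueue(12) -> [12]
enqueue(21) -> [12, 21]
dequeue() returns 12 -> [21]
dequeue() returns 21 -> []
enqueue(4) -> [4]
Final queue (front to back): [4]


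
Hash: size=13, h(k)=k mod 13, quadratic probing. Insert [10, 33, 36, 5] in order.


Insertions: 10->slot 10; 33->slot 7; 36->slot 11; 5->slot 5
Table: [None, None, None, None, None, 5, None, 33, None, None, 10, 36, None]


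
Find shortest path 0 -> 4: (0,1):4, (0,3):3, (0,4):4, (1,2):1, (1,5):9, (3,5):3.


Dijkstra from 0:
Distances: {0: 0, 1: 4, 2: 5, 3: 3, 4: 4, 5: 6}
Shortest distance to 4 = 4, path = [0, 4]


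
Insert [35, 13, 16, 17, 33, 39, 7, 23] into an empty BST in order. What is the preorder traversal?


Root = 35; build tree by BST insertion.
Preorder traversal: [35, 13, 7, 16, 17, 33, 23, 39]


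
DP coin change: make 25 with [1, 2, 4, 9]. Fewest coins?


dp[0]=0; dp[i]=1+min(dp[i-c] for c in coins)
...dp[20]=3, dp[21]=4, dp[22]=3, dp[23]=4, dp[24]=4, dp[25]=5
Minimum coins for 25 = 5


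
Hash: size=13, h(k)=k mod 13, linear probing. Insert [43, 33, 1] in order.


Insertions: 43->slot 4; 33->slot 7; 1->slot 1
Table: [None, 1, None, None, 43, None, None, 33, None, None, None, None, None]


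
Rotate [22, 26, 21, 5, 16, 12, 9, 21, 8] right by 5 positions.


Right rotate by 5: [16, 12, 9, 21, 8, 22, 26, 21, 5]


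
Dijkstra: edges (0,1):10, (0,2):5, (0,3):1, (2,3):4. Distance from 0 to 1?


Dijkstra from 0:
Distances: {0: 0, 1: 10, 2: 5, 3: 1}
Shortest distance to 1 = 10, path = [0, 1]


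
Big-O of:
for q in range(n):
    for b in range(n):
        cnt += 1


Per nesting level: O(n) * O(n) = O(n^2)
Complexity: O(n^2)


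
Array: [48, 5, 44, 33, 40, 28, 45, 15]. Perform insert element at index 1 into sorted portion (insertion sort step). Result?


After one pass: [5, 48, 44, 33, 40, 28, 45, 15]


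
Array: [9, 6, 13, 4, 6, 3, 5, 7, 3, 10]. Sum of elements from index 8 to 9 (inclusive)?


Prefix sums: [0, 9, 15, 28, 32, 38, 41, 46, 53, 56, 66]
Sum[8..9] = prefix[10] - prefix[8] = 66 - 53 = 13


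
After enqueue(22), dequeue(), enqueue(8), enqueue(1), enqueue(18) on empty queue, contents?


enqueue(22) -> [22]
dequeue() returns 22 -> []
enqueue(8) -> [8]
enqueue(1) -> [8, 1]
enqueue(18) -> [8, 1, 18]
Final queue (front to back): [8, 1, 18]


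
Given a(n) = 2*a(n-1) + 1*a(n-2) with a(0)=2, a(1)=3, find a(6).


Build bottom-up:
...a(4)=46, a(5)=111, a(6)=2*111+1*46=268


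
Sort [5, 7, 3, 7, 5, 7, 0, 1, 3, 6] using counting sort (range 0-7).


Count array: [1, 1, 0, 2, 0, 2, 1, 3]
Reconstruct: [0, 1, 3, 3, 5, 5, 6, 7, 7, 7]


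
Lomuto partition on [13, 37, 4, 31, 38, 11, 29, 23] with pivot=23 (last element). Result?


Elements <= 23 go left of pivot.
Result: [13, 4, 11, 23, 38, 37, 29, 31], pivot at index 3


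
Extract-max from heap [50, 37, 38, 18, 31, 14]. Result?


Max = 50
Replace root with last, heapify down
Resulting heap: [38, 37, 14, 18, 31]


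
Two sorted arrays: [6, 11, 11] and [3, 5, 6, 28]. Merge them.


Compare heads, take smaller each step.
Merged: [3, 5, 6, 6, 11, 11, 28]


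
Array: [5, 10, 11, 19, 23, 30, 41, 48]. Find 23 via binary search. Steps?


Search for 23:
[0,7] mid=3 arr[3]=19
[4,7] mid=5 arr[5]=30
[4,4] mid=4 arr[4]=23
Total: 3 comparisons


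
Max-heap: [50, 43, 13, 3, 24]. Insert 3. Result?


Append 3: [50, 43, 13, 3, 24, 3]
Bubble up: no swaps needed
Result: [50, 43, 13, 3, 24, 3]


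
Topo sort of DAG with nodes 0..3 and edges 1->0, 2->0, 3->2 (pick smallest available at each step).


Kahn's algorithm, process smallest node first
Order: [1, 3, 2, 0]


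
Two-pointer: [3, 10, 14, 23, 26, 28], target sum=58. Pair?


Two pointers: lo=0, hi=5
No pair sums to 58


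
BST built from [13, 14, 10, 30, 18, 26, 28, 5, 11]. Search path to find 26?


BST root = 13
Search for 26: compare at each node
Path: [13, 14, 30, 18, 26]


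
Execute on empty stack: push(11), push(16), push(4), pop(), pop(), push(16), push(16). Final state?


push(11) -> [11]
push(16) -> [11, 16]
push(4) -> [11, 16, 4]
pop() returns 4 -> [11, 16]
pop() returns 16 -> [11]
push(16) -> [11, 16]
push(16) -> [11, 16, 16]
Final stack (bottom to top): [11, 16, 16]


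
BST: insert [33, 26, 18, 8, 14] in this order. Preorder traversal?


Root = 33; build tree by BST insertion.
Preorder traversal: [33, 26, 18, 8, 14]


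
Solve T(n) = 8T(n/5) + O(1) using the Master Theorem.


a=8, b=5, c=0. log_5(8)=1.292 > c=0. Case 1: O(n^log_b(a)) = O(n^1.292)
Complexity: O(n^1.292)


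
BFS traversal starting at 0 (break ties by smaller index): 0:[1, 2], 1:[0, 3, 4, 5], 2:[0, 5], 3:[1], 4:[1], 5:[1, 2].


BFS queue: start with [0]
Visit order: [0, 1, 2, 3, 4, 5]


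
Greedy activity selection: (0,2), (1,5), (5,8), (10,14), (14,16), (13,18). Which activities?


Greedy: pick earliest-ending, then skip overlaps.
Selected (4 activities): [(0, 2), (5, 8), (10, 14), (14, 16)]


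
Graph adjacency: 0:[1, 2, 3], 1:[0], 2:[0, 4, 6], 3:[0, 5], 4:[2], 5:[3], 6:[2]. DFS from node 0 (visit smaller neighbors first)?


DFS stack-based: start with [0]
Visit order: [0, 1, 2, 4, 6, 3, 5]


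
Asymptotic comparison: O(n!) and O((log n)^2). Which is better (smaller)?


polylogarithmic grows slower than factorial
O((log n)^2) is asymptotically smaller; O(n!) grows faster


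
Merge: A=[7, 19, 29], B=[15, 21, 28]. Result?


Compare heads, take smaller each step.
Merged: [7, 15, 19, 21, 28, 29]


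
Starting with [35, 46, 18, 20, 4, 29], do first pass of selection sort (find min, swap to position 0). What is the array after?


After one pass: [4, 46, 18, 20, 35, 29]


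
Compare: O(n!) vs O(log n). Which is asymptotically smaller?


logarithmic grows slower than factorial
O(log n) is asymptotically smaller; O(n!) grows faster


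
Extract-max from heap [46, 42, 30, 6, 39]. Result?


Max = 46
Replace root with last, heapify down
Resulting heap: [42, 39, 30, 6]


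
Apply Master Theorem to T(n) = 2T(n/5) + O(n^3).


a=2, b=5, c=3. log_5(2)=0.431 < c=3. Case 3: O(n^c) = O(n^3)
Complexity: O(n^3)


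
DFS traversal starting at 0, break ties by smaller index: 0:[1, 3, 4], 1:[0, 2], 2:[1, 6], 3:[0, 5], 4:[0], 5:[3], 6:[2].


DFS stack-based: start with [0]
Visit order: [0, 1, 2, 6, 3, 5, 4]


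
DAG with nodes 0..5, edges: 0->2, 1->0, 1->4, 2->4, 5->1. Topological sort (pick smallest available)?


Kahn's algorithm, process smallest node first
Order: [3, 5, 1, 0, 2, 4]


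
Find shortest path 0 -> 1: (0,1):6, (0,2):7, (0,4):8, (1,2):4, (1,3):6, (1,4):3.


Dijkstra from 0:
Distances: {0: 0, 1: 6, 2: 7, 3: 12, 4: 8}
Shortest distance to 1 = 6, path = [0, 1]


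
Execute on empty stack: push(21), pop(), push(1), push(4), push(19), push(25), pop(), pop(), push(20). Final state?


push(21) -> [21]
pop() returns 21 -> []
push(1) -> [1]
push(4) -> [1, 4]
push(19) -> [1, 4, 19]
push(25) -> [1, 4, 19, 25]
pop() returns 25 -> [1, 4, 19]
pop() returns 19 -> [1, 4]
push(20) -> [1, 4, 20]
Final stack (bottom to top): [1, 4, 20]


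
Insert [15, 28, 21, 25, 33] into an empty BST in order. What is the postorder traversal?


Root = 15; build tree by BST insertion.
Postorder traversal: [25, 21, 33, 28, 15]


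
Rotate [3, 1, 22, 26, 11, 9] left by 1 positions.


Left rotate by 1: [1, 22, 26, 11, 9, 3]


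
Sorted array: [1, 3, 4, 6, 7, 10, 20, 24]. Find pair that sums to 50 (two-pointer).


Two pointers: lo=0, hi=7
No pair sums to 50


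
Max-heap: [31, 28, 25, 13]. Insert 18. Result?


Append 18: [31, 28, 25, 13, 18]
Bubble up: no swaps needed
Result: [31, 28, 25, 13, 18]


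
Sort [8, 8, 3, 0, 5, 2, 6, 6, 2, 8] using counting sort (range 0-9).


Count array: [1, 0, 2, 1, 0, 1, 2, 0, 3, 0]
Reconstruct: [0, 2, 2, 3, 5, 6, 6, 8, 8, 8]


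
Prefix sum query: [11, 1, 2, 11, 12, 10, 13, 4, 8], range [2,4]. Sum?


Prefix sums: [0, 11, 12, 14, 25, 37, 47, 60, 64, 72]
Sum[2..4] = prefix[5] - prefix[2] = 37 - 12 = 25


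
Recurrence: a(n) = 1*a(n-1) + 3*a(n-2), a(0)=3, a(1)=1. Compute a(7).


Build bottom-up:
...a(5)=82, a(6)=211, a(7)=1*211+3*82=457


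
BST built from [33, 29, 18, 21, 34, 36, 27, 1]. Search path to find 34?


BST root = 33
Search for 34: compare at each node
Path: [33, 34]


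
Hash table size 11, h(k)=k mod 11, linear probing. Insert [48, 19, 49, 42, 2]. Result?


Insertions: 48->slot 4; 19->slot 8; 49->slot 5; 42->slot 9; 2->slot 2
Table: [None, None, 2, None, 48, 49, None, None, 19, 42, None]


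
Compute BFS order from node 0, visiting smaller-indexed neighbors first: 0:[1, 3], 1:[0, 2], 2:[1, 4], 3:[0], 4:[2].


BFS queue: start with [0]
Visit order: [0, 1, 3, 2, 4]


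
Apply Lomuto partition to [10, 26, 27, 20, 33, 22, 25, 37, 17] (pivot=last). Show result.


Elements <= 17 go left of pivot.
Result: [10, 17, 27, 20, 33, 22, 25, 37, 26], pivot at index 1


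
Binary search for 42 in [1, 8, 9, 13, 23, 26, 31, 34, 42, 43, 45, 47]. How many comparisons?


Search for 42:
[0,11] mid=5 arr[5]=26
[6,11] mid=8 arr[8]=42
Total: 2 comparisons


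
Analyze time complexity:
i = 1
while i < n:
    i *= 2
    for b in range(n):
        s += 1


Per nesting level: O(log n) * O(n) = O(n log n)
Complexity: O(n log n)


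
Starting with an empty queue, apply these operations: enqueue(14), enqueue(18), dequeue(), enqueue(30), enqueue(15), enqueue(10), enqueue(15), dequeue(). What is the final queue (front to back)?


enqueue(14) -> [14]
enqueue(18) -> [14, 18]
dequeue() returns 14 -> [18]
enqueue(30) -> [18, 30]
enqueue(15) -> [18, 30, 15]
enqueue(10) -> [18, 30, 15, 10]
enqueue(15) -> [18, 30, 15, 10, 15]
dequeue() returns 18 -> [30, 15, 10, 15]
Final queue (front to back): [30, 15, 10, 15]


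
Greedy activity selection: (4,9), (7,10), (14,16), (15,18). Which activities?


Greedy: pick earliest-ending, then skip overlaps.
Selected (2 activities): [(4, 9), (14, 16)]


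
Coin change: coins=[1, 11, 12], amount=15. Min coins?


dp[0]=0; dp[i]=1+min(dp[i-c] for c in coins)
...dp[10]=10, dp[11]=1, dp[12]=1, dp[13]=2, dp[14]=3, dp[15]=4
Minimum coins for 15 = 4


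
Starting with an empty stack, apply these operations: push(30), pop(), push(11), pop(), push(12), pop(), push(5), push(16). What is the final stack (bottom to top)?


push(30) -> [30]
pop() returns 30 -> []
push(11) -> [11]
pop() returns 11 -> []
push(12) -> [12]
pop() returns 12 -> []
push(5) -> [5]
push(16) -> [5, 16]
Final stack (bottom to top): [5, 16]


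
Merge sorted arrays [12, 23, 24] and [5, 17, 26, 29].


Compare heads, take smaller each step.
Merged: [5, 12, 17, 23, 24, 26, 29]


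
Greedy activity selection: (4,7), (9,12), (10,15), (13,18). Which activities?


Greedy: pick earliest-ending, then skip overlaps.
Selected (3 activities): [(4, 7), (9, 12), (13, 18)]


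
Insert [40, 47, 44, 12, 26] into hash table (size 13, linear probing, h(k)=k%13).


Insertions: 40->slot 1; 47->slot 8; 44->slot 5; 12->slot 12; 26->slot 0
Table: [26, 40, None, None, None, 44, None, None, 47, None, None, None, 12]


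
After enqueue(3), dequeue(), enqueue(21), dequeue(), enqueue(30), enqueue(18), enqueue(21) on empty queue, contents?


enqueue(3) -> [3]
dequeue() returns 3 -> []
enqueue(21) -> [21]
dequeue() returns 21 -> []
enqueue(30) -> [30]
enqueue(18) -> [30, 18]
enqueue(21) -> [30, 18, 21]
Final queue (front to back): [30, 18, 21]


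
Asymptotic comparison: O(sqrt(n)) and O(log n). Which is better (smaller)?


logarithmic grows slower than sublinear
O(log n) is asymptotically smaller; O(sqrt(n)) grows faster


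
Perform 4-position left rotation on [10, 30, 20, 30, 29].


Left rotate by 4: [29, 10, 30, 20, 30]


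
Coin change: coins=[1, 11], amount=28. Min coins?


dp[0]=0; dp[i]=1+min(dp[i-c] for c in coins)
...dp[23]=3, dp[24]=4, dp[25]=5, dp[26]=6, dp[27]=7, dp[28]=8
Minimum coins for 28 = 8


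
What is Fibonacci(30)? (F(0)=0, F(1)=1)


F(n)=F(n-1)+F(n-2)
...F(28)=317811, F(29)=514229, F(30)=832040


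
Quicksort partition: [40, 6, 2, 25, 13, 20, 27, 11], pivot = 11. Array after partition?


Elements <= 11 go left of pivot.
Result: [6, 2, 11, 25, 13, 20, 27, 40], pivot at index 2


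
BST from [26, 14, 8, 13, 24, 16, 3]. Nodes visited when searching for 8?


BST root = 26
Search for 8: compare at each node
Path: [26, 14, 8]


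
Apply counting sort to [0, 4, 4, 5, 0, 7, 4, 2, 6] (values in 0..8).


Count array: [2, 0, 1, 0, 3, 1, 1, 1, 0]
Reconstruct: [0, 0, 2, 4, 4, 4, 5, 6, 7]


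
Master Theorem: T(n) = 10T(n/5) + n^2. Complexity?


a=10, b=5, c=2. log_5(10)=1.431 < c=2. Case 3: O(n^c) = O(n^2)
Complexity: O(n^2)


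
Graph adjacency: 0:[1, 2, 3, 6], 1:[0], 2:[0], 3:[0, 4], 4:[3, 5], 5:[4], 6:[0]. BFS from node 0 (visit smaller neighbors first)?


BFS queue: start with [0]
Visit order: [0, 1, 2, 3, 6, 4, 5]


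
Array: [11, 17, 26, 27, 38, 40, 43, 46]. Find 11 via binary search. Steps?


Search for 11:
[0,7] mid=3 arr[3]=27
[0,2] mid=1 arr[1]=17
[0,0] mid=0 arr[0]=11
Total: 3 comparisons


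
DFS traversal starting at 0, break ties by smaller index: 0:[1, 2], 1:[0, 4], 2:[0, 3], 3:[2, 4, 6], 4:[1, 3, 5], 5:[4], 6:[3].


DFS stack-based: start with [0]
Visit order: [0, 1, 4, 3, 2, 6, 5]


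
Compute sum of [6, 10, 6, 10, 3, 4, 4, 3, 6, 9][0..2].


Prefix sums: [0, 6, 16, 22, 32, 35, 39, 43, 46, 52, 61]
Sum[0..2] = prefix[3] - prefix[0] = 22 - 0 = 22


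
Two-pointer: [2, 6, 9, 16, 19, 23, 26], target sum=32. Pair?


Two pointers: lo=0, hi=6
Found pair: (6, 26) summing to 32


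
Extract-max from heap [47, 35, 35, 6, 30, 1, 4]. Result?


Max = 47
Replace root with last, heapify down
Resulting heap: [35, 30, 35, 6, 4, 1]


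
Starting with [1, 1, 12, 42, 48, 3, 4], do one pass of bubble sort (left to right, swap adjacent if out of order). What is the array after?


After one pass: [1, 1, 12, 42, 3, 4, 48]


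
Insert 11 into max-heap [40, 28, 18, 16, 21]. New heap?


Append 11: [40, 28, 18, 16, 21, 11]
Bubble up: no swaps needed
Result: [40, 28, 18, 16, 21, 11]


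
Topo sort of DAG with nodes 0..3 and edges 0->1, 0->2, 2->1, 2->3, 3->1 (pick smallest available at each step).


Kahn's algorithm, process smallest node first
Order: [0, 2, 3, 1]


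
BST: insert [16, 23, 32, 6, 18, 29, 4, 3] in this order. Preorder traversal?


Root = 16; build tree by BST insertion.
Preorder traversal: [16, 6, 4, 3, 23, 18, 32, 29]


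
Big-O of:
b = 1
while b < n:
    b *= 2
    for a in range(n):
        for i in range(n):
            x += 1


Per nesting level: O(log n) * O(n) * O(n) = O(n^2 log n)
Complexity: O(n^2 log n)


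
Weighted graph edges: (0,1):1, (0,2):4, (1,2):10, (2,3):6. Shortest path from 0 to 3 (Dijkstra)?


Dijkstra from 0:
Distances: {0: 0, 1: 1, 2: 4, 3: 10}
Shortest distance to 3 = 10, path = [0, 2, 3]


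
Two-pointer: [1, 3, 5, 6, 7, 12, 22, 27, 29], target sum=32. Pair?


Two pointers: lo=0, hi=8
Found pair: (3, 29) summing to 32


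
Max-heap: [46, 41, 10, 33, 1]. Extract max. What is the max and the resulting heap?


Max = 46
Replace root with last, heapify down
Resulting heap: [41, 33, 10, 1]


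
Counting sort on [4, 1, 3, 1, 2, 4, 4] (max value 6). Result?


Count array: [0, 2, 1, 1, 3, 0, 0]
Reconstruct: [1, 1, 2, 3, 4, 4, 4]


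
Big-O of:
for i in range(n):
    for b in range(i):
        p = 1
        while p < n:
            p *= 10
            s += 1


Per nesting level: O(n) * O(n) [triangular over i] * O(log n) = O(n^2 log n)
Complexity: O(n^2 log n)


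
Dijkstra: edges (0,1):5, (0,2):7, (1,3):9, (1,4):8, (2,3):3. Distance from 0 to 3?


Dijkstra from 0:
Distances: {0: 0, 1: 5, 2: 7, 3: 10, 4: 13}
Shortest distance to 3 = 10, path = [0, 2, 3]


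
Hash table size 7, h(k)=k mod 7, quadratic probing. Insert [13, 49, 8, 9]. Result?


Insertions: 13->slot 6; 49->slot 0; 8->slot 1; 9->slot 2
Table: [49, 8, 9, None, None, None, 13]


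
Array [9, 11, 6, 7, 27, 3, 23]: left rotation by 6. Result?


Left rotate by 6: [23, 9, 11, 6, 7, 27, 3]


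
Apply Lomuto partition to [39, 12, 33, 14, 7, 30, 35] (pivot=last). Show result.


Elements <= 35 go left of pivot.
Result: [12, 33, 14, 7, 30, 35, 39], pivot at index 5


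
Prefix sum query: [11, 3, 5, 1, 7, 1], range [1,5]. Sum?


Prefix sums: [0, 11, 14, 19, 20, 27, 28]
Sum[1..5] = prefix[6] - prefix[1] = 28 - 11 = 17


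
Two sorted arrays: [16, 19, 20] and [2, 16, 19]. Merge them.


Compare heads, take smaller each step.
Merged: [2, 16, 16, 19, 19, 20]


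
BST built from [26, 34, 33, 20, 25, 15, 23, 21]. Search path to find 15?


BST root = 26
Search for 15: compare at each node
Path: [26, 20, 15]


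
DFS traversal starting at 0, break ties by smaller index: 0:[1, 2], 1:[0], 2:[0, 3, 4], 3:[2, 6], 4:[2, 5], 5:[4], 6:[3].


DFS stack-based: start with [0]
Visit order: [0, 1, 2, 3, 6, 4, 5]


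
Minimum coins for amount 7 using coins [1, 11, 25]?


dp[0]=0; dp[i]=1+min(dp[i-c] for c in coins)
...dp[2]=2, dp[3]=3, dp[4]=4, dp[5]=5, dp[6]=6, dp[7]=7
Minimum coins for 7 = 7


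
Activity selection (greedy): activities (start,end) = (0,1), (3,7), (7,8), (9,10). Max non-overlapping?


Greedy: pick earliest-ending, then skip overlaps.
Selected (4 activities): [(0, 1), (3, 7), (7, 8), (9, 10)]


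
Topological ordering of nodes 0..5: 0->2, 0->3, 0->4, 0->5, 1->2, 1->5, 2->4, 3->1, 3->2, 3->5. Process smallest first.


Kahn's algorithm, process smallest node first
Order: [0, 3, 1, 2, 4, 5]


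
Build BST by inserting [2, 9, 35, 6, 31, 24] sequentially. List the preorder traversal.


Root = 2; build tree by BST insertion.
Preorder traversal: [2, 9, 6, 35, 31, 24]


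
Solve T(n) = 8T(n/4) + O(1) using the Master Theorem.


a=8, b=4, c=0. log_4(8)=1.5 > c=0. Case 1: O(n^log_b(a)) = O(n^1.500)
Complexity: O(n^1.500)


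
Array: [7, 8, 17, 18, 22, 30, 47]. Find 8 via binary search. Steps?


Search for 8:
[0,6] mid=3 arr[3]=18
[0,2] mid=1 arr[1]=8
Total: 2 comparisons


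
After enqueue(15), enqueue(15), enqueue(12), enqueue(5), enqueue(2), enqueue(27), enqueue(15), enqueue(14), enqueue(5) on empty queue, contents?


enqueue(15) -> [15]
enqueue(15) -> [15, 15]
enqueue(12) -> [15, 15, 12]
enqueue(5) -> [15, 15, 12, 5]
enqueue(2) -> [15, 15, 12, 5, 2]
enqueue(27) -> [15, 15, 12, 5, 2, 27]
enqueue(15) -> [15, 15, 12, 5, 2, 27, 15]
enqueue(14) -> [15, 15, 12, 5, 2, 27, 15, 14]
enqueue(5) -> [15, 15, 12, 5, 2, 27, 15, 14, 5]
Final queue (front to back): [15, 15, 12, 5, 2, 27, 15, 14, 5]


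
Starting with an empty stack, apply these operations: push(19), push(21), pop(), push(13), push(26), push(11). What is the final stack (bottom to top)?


push(19) -> [19]
push(21) -> [19, 21]
pop() returns 21 -> [19]
push(13) -> [19, 13]
push(26) -> [19, 13, 26]
push(11) -> [19, 13, 26, 11]
Final stack (bottom to top): [19, 13, 26, 11]


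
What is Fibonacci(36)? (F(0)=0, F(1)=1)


F(n)=F(n-1)+F(n-2)
...F(34)=5702887, F(35)=9227465, F(36)=14930352


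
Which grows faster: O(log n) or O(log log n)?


double-logarithmic grows slower than logarithmic
O(log log n) is asymptotically smaller; O(log n) grows faster


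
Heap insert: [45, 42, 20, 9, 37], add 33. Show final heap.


Append 33: [45, 42, 20, 9, 37, 33]
Bubble up: swap idx 5(33) with idx 2(20)
Result: [45, 42, 33, 9, 37, 20]


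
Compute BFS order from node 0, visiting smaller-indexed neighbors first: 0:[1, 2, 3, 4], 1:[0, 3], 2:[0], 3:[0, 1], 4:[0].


BFS queue: start with [0]
Visit order: [0, 1, 2, 3, 4]


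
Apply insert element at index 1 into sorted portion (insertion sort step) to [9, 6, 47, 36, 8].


After one pass: [6, 9, 47, 36, 8]


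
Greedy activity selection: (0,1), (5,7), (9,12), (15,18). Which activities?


Greedy: pick earliest-ending, then skip overlaps.
Selected (4 activities): [(0, 1), (5, 7), (9, 12), (15, 18)]


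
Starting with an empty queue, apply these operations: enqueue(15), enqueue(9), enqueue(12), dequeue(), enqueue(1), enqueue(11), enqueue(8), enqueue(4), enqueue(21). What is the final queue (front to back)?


enqueue(15) -> [15]
enqueue(9) -> [15, 9]
enqueue(12) -> [15, 9, 12]
dequeue() returns 15 -> [9, 12]
enqueue(1) -> [9, 12, 1]
enqueue(11) -> [9, 12, 1, 11]
enqueue(8) -> [9, 12, 1, 11, 8]
enqueue(4) -> [9, 12, 1, 11, 8, 4]
enqueue(21) -> [9, 12, 1, 11, 8, 4, 21]
Final queue (front to back): [9, 12, 1, 11, 8, 4, 21]


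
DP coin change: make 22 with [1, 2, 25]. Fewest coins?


dp[0]=0; dp[i]=1+min(dp[i-c] for c in coins)
...dp[17]=9, dp[18]=9, dp[19]=10, dp[20]=10, dp[21]=11, dp[22]=11
Minimum coins for 22 = 11


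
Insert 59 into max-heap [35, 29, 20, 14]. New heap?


Append 59: [35, 29, 20, 14, 59]
Bubble up: swap idx 4(59) with idx 1(29); swap idx 1(59) with idx 0(35)
Result: [59, 35, 20, 14, 29]


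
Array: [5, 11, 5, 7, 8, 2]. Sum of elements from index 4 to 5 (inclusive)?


Prefix sums: [0, 5, 16, 21, 28, 36, 38]
Sum[4..5] = prefix[6] - prefix[4] = 38 - 28 = 10


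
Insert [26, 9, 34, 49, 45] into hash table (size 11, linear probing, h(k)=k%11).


Insertions: 26->slot 4; 9->slot 9; 34->slot 1; 49->slot 5; 45->slot 2
Table: [None, 34, 45, None, 26, 49, None, None, None, 9, None]


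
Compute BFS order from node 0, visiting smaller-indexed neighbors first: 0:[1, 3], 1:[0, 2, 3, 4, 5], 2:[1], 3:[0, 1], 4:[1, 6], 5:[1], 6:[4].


BFS queue: start with [0]
Visit order: [0, 1, 3, 2, 4, 5, 6]


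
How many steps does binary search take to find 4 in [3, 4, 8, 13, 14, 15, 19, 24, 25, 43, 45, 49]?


Search for 4:
[0,11] mid=5 arr[5]=15
[0,4] mid=2 arr[2]=8
[0,1] mid=0 arr[0]=3
[1,1] mid=1 arr[1]=4
Total: 4 comparisons


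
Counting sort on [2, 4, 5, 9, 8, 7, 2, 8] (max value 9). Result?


Count array: [0, 0, 2, 0, 1, 1, 0, 1, 2, 1]
Reconstruct: [2, 2, 4, 5, 7, 8, 8, 9]


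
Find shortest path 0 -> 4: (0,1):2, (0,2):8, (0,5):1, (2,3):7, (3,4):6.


Dijkstra from 0:
Distances: {0: 0, 1: 2, 2: 8, 3: 15, 4: 21, 5: 1}
Shortest distance to 4 = 21, path = [0, 2, 3, 4]


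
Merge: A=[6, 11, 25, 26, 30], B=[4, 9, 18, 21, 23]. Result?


Compare heads, take smaller each step.
Merged: [4, 6, 9, 11, 18, 21, 23, 25, 26, 30]


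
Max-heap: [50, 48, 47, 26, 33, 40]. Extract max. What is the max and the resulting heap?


Max = 50
Replace root with last, heapify down
Resulting heap: [48, 40, 47, 26, 33]


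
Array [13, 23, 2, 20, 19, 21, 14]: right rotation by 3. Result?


Right rotate by 3: [19, 21, 14, 13, 23, 2, 20]


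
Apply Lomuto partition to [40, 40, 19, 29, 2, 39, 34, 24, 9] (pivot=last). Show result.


Elements <= 9 go left of pivot.
Result: [2, 9, 19, 29, 40, 39, 34, 24, 40], pivot at index 1


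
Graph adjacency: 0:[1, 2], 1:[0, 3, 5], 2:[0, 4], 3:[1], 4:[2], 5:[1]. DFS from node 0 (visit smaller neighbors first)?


DFS stack-based: start with [0]
Visit order: [0, 1, 3, 5, 2, 4]


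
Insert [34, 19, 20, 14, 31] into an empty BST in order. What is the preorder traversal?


Root = 34; build tree by BST insertion.
Preorder traversal: [34, 19, 14, 20, 31]


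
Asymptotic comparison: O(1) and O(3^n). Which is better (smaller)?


constant grows slower than exponential (base 3)
O(1) is asymptotically smaller; O(3^n) grows faster


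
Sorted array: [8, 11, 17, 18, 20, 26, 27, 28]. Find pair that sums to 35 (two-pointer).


Two pointers: lo=0, hi=7
Found pair: (8, 27) summing to 35


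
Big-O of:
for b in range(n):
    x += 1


Per nesting level: O(n) = O(n)
Complexity: O(n)


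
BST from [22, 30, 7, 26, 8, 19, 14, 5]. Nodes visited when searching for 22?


BST root = 22
Search for 22: compare at each node
Path: [22]


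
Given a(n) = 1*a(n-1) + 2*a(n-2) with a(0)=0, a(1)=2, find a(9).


Build bottom-up:
...a(7)=86, a(8)=170, a(9)=1*170+2*86=342


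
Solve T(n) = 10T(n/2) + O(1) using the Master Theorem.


a=10, b=2, c=0. log_2(10)=3.322 > c=0. Case 1: O(n^log_b(a)) = O(n^3.322)
Complexity: O(n^3.322)


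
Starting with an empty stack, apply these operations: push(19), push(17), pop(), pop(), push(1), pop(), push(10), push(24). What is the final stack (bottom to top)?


push(19) -> [19]
push(17) -> [19, 17]
pop() returns 17 -> [19]
pop() returns 19 -> []
push(1) -> [1]
pop() returns 1 -> []
push(10) -> [10]
push(24) -> [10, 24]
Final stack (bottom to top): [10, 24]


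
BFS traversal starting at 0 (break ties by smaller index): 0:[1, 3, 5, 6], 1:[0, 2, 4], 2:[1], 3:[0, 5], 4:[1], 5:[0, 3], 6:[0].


BFS queue: start with [0]
Visit order: [0, 1, 3, 5, 6, 2, 4]


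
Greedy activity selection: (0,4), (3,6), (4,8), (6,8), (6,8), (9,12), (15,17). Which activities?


Greedy: pick earliest-ending, then skip overlaps.
Selected (4 activities): [(0, 4), (4, 8), (9, 12), (15, 17)]


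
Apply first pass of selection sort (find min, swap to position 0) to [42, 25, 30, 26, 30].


After one pass: [25, 42, 30, 26, 30]


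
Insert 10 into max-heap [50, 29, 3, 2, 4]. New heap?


Append 10: [50, 29, 3, 2, 4, 10]
Bubble up: swap idx 5(10) with idx 2(3)
Result: [50, 29, 10, 2, 4, 3]


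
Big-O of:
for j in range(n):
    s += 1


Per nesting level: O(n) = O(n)
Complexity: O(n)


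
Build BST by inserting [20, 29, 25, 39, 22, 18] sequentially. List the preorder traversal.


Root = 20; build tree by BST insertion.
Preorder traversal: [20, 18, 29, 25, 22, 39]


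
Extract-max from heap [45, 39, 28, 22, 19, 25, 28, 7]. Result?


Max = 45
Replace root with last, heapify down
Resulting heap: [39, 22, 28, 7, 19, 25, 28]


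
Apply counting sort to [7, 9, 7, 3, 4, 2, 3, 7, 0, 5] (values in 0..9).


Count array: [1, 0, 1, 2, 1, 1, 0, 3, 0, 1]
Reconstruct: [0, 2, 3, 3, 4, 5, 7, 7, 7, 9]


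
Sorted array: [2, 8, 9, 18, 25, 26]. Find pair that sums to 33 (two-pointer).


Two pointers: lo=0, hi=5
Found pair: (8, 25) summing to 33


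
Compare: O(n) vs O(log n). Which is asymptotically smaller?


logarithmic grows slower than linear
O(log n) is asymptotically smaller; O(n) grows faster


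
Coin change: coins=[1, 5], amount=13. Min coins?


dp[0]=0; dp[i]=1+min(dp[i-c] for c in coins)
...dp[8]=4, dp[9]=5, dp[10]=2, dp[11]=3, dp[12]=4, dp[13]=5
Minimum coins for 13 = 5


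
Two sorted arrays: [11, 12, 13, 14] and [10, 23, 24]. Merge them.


Compare heads, take smaller each step.
Merged: [10, 11, 12, 13, 14, 23, 24]


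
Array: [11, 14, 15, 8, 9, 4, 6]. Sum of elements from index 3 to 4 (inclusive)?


Prefix sums: [0, 11, 25, 40, 48, 57, 61, 67]
Sum[3..4] = prefix[5] - prefix[3] = 57 - 40 = 17


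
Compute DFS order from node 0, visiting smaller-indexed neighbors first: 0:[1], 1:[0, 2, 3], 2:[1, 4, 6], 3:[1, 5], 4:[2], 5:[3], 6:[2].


DFS stack-based: start with [0]
Visit order: [0, 1, 2, 4, 6, 3, 5]


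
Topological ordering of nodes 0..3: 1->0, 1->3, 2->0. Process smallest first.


Kahn's algorithm, process smallest node first
Order: [1, 2, 0, 3]


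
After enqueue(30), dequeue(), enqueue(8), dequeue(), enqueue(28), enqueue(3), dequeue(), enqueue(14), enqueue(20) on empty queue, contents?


enqueue(30) -> [30]
dequeue() returns 30 -> []
enqueue(8) -> [8]
dequeue() returns 8 -> []
enqueue(28) -> [28]
enqueue(3) -> [28, 3]
dequeue() returns 28 -> [3]
enqueue(14) -> [3, 14]
enqueue(20) -> [3, 14, 20]
Final queue (front to back): [3, 14, 20]


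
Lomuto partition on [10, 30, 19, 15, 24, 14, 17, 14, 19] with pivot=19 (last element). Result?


Elements <= 19 go left of pivot.
Result: [10, 19, 15, 14, 17, 14, 19, 30, 24], pivot at index 6


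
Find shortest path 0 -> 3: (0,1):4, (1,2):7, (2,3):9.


Dijkstra from 0:
Distances: {0: 0, 1: 4, 2: 11, 3: 20}
Shortest distance to 3 = 20, path = [0, 1, 2, 3]


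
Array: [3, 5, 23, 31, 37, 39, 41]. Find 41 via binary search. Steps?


Search for 41:
[0,6] mid=3 arr[3]=31
[4,6] mid=5 arr[5]=39
[6,6] mid=6 arr[6]=41
Total: 3 comparisons


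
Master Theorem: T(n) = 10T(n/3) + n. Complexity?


a=10, b=3, c=1. log_3(10)=2.096 > c=1. Case 1: O(n^log_b(a)) = O(n^2.096)
Complexity: O(n^2.096)


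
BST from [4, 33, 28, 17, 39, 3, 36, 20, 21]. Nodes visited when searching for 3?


BST root = 4
Search for 3: compare at each node
Path: [4, 3]


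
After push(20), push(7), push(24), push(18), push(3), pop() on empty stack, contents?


push(20) -> [20]
push(7) -> [20, 7]
push(24) -> [20, 7, 24]
push(18) -> [20, 7, 24, 18]
push(3) -> [20, 7, 24, 18, 3]
pop() returns 3 -> [20, 7, 24, 18]
Final stack (bottom to top): [20, 7, 24, 18]


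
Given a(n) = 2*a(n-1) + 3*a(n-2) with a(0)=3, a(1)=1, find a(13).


Build bottom-up:
...a(11)=177145, a(12)=531443, a(13)=2*531443+3*177145=1594321


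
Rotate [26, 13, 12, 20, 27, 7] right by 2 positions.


Right rotate by 2: [27, 7, 26, 13, 12, 20]


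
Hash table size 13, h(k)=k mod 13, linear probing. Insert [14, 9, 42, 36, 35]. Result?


Insertions: 14->slot 1; 9->slot 9; 42->slot 3; 36->slot 10; 35->slot 11
Table: [None, 14, None, 42, None, None, None, None, None, 9, 36, 35, None]


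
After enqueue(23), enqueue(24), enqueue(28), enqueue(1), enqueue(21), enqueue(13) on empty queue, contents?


enqueue(23) -> [23]
enqueue(24) -> [23, 24]
enqueue(28) -> [23, 24, 28]
enqueue(1) -> [23, 24, 28, 1]
enqueue(21) -> [23, 24, 28, 1, 21]
enqueue(13) -> [23, 24, 28, 1, 21, 13]
Final queue (front to back): [23, 24, 28, 1, 21, 13]


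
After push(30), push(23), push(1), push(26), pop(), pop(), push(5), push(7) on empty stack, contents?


push(30) -> [30]
push(23) -> [30, 23]
push(1) -> [30, 23, 1]
push(26) -> [30, 23, 1, 26]
pop() returns 26 -> [30, 23, 1]
pop() returns 1 -> [30, 23]
push(5) -> [30, 23, 5]
push(7) -> [30, 23, 5, 7]
Final stack (bottom to top): [30, 23, 5, 7]


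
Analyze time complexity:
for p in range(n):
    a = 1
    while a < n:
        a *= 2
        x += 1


Per nesting level: O(n) * O(log n) = O(n log n)
Complexity: O(n log n)
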